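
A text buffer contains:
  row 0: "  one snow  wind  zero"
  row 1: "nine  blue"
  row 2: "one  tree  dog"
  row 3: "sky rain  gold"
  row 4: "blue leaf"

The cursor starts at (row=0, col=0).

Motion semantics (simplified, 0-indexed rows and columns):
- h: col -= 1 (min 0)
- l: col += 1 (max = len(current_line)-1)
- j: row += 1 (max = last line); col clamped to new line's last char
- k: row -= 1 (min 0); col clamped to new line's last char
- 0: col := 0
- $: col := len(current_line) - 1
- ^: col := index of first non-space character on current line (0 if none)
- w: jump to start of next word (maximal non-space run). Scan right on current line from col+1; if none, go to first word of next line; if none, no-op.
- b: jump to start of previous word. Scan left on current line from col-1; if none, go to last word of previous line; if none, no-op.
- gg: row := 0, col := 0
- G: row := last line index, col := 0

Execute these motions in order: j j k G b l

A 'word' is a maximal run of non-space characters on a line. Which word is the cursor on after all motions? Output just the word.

Answer: gold

Derivation:
After 1 (j): row=1 col=0 char='n'
After 2 (j): row=2 col=0 char='o'
After 3 (k): row=1 col=0 char='n'
After 4 (G): row=4 col=0 char='b'
After 5 (b): row=3 col=10 char='g'
After 6 (l): row=3 col=11 char='o'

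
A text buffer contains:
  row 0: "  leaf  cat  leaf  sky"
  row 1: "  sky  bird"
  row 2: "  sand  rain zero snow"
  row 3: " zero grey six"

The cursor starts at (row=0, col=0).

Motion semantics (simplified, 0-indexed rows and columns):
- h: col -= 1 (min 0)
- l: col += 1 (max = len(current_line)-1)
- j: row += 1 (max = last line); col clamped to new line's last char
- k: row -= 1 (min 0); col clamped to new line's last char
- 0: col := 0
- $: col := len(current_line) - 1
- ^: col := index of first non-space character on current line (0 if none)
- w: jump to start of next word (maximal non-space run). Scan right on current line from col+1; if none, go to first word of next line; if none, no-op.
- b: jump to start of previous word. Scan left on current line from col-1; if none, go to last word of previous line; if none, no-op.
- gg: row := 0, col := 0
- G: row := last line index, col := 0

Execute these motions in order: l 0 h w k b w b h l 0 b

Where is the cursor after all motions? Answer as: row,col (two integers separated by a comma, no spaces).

Answer: 0,0

Derivation:
After 1 (l): row=0 col=1 char='_'
After 2 (0): row=0 col=0 char='_'
After 3 (h): row=0 col=0 char='_'
After 4 (w): row=0 col=2 char='l'
After 5 (k): row=0 col=2 char='l'
After 6 (b): row=0 col=2 char='l'
After 7 (w): row=0 col=8 char='c'
After 8 (b): row=0 col=2 char='l'
After 9 (h): row=0 col=1 char='_'
After 10 (l): row=0 col=2 char='l'
After 11 (0): row=0 col=0 char='_'
After 12 (b): row=0 col=0 char='_'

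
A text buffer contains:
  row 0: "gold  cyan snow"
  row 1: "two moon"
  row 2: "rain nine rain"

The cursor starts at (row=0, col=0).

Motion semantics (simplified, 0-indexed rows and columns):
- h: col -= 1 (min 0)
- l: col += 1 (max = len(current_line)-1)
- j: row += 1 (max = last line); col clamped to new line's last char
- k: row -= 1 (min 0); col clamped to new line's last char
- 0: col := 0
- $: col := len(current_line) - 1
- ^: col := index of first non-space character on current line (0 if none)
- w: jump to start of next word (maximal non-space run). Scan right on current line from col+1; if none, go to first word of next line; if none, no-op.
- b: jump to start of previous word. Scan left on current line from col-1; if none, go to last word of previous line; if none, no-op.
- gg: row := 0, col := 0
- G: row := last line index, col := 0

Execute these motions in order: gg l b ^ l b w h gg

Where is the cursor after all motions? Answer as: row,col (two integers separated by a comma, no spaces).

Answer: 0,0

Derivation:
After 1 (gg): row=0 col=0 char='g'
After 2 (l): row=0 col=1 char='o'
After 3 (b): row=0 col=0 char='g'
After 4 (^): row=0 col=0 char='g'
After 5 (l): row=0 col=1 char='o'
After 6 (b): row=0 col=0 char='g'
After 7 (w): row=0 col=6 char='c'
After 8 (h): row=0 col=5 char='_'
After 9 (gg): row=0 col=0 char='g'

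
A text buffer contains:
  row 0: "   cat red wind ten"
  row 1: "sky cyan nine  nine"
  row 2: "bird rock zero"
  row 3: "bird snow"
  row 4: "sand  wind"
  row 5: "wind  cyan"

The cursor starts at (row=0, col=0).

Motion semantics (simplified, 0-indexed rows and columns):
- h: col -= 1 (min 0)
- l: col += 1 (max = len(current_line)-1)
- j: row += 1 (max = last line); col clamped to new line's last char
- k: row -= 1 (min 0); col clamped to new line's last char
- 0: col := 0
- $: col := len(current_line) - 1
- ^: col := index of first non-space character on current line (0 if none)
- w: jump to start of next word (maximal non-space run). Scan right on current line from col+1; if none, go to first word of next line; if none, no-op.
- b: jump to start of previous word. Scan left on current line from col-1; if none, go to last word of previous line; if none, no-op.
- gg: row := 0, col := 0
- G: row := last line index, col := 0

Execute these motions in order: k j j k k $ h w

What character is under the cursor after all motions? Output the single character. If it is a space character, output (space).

Answer: s

Derivation:
After 1 (k): row=0 col=0 char='_'
After 2 (j): row=1 col=0 char='s'
After 3 (j): row=2 col=0 char='b'
After 4 (k): row=1 col=0 char='s'
After 5 (k): row=0 col=0 char='_'
After 6 ($): row=0 col=18 char='n'
After 7 (h): row=0 col=17 char='e'
After 8 (w): row=1 col=0 char='s'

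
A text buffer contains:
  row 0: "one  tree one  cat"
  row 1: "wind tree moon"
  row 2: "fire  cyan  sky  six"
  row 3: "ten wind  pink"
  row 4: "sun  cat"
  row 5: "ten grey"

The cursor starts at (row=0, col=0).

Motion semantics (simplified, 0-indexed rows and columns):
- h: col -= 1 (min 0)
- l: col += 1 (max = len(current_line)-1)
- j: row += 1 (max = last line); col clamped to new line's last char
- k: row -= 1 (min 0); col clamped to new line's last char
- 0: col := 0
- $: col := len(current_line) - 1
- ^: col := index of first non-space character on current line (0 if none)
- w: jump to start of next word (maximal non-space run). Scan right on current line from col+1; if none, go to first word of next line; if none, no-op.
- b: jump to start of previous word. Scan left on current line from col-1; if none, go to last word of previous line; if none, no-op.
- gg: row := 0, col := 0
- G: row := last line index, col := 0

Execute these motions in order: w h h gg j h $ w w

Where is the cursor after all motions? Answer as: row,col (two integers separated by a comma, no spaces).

After 1 (w): row=0 col=5 char='t'
After 2 (h): row=0 col=4 char='_'
After 3 (h): row=0 col=3 char='_'
After 4 (gg): row=0 col=0 char='o'
After 5 (j): row=1 col=0 char='w'
After 6 (h): row=1 col=0 char='w'
After 7 ($): row=1 col=13 char='n'
After 8 (w): row=2 col=0 char='f'
After 9 (w): row=2 col=6 char='c'

Answer: 2,6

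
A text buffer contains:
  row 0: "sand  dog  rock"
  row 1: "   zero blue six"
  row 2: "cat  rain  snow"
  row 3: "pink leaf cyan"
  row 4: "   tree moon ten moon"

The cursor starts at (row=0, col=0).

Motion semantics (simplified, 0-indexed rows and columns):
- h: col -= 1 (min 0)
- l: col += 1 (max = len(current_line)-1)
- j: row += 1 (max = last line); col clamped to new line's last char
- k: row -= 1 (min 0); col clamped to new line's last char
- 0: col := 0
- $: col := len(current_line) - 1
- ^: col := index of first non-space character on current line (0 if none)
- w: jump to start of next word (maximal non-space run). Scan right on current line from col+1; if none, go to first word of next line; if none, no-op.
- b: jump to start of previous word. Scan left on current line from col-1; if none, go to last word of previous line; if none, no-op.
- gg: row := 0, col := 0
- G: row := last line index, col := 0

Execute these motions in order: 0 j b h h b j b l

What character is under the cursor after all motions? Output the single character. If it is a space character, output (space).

Answer: e

Derivation:
After 1 (0): row=0 col=0 char='s'
After 2 (j): row=1 col=0 char='_'
After 3 (b): row=0 col=11 char='r'
After 4 (h): row=0 col=10 char='_'
After 5 (h): row=0 col=9 char='_'
After 6 (b): row=0 col=6 char='d'
After 7 (j): row=1 col=6 char='o'
After 8 (b): row=1 col=3 char='z'
After 9 (l): row=1 col=4 char='e'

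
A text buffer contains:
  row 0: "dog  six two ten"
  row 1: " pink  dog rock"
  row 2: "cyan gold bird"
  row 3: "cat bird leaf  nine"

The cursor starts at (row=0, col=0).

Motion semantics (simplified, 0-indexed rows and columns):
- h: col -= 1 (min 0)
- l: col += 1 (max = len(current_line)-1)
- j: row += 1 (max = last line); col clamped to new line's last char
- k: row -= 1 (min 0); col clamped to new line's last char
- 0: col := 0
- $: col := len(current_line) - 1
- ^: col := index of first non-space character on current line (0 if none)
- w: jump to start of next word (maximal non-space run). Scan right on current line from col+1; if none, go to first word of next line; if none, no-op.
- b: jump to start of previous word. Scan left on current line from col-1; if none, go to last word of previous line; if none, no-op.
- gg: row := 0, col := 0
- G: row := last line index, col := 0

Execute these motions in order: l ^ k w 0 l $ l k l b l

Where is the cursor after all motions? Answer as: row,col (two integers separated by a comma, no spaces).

Answer: 0,14

Derivation:
After 1 (l): row=0 col=1 char='o'
After 2 (^): row=0 col=0 char='d'
After 3 (k): row=0 col=0 char='d'
After 4 (w): row=0 col=5 char='s'
After 5 (0): row=0 col=0 char='d'
After 6 (l): row=0 col=1 char='o'
After 7 ($): row=0 col=15 char='n'
After 8 (l): row=0 col=15 char='n'
After 9 (k): row=0 col=15 char='n'
After 10 (l): row=0 col=15 char='n'
After 11 (b): row=0 col=13 char='t'
After 12 (l): row=0 col=14 char='e'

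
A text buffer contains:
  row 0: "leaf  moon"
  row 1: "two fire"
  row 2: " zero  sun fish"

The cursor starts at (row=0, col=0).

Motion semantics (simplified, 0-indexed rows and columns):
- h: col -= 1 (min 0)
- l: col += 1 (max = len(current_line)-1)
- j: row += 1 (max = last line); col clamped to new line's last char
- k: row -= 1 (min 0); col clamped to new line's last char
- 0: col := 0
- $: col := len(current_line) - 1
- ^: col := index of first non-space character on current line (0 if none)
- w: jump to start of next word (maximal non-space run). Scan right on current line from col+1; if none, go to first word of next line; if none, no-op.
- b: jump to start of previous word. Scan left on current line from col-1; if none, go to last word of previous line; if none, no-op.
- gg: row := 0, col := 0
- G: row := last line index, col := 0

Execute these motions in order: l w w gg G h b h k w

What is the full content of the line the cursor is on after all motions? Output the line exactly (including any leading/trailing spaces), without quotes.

Answer: leaf  moon

Derivation:
After 1 (l): row=0 col=1 char='e'
After 2 (w): row=0 col=6 char='m'
After 3 (w): row=1 col=0 char='t'
After 4 (gg): row=0 col=0 char='l'
After 5 (G): row=2 col=0 char='_'
After 6 (h): row=2 col=0 char='_'
After 7 (b): row=1 col=4 char='f'
After 8 (h): row=1 col=3 char='_'
After 9 (k): row=0 col=3 char='f'
After 10 (w): row=0 col=6 char='m'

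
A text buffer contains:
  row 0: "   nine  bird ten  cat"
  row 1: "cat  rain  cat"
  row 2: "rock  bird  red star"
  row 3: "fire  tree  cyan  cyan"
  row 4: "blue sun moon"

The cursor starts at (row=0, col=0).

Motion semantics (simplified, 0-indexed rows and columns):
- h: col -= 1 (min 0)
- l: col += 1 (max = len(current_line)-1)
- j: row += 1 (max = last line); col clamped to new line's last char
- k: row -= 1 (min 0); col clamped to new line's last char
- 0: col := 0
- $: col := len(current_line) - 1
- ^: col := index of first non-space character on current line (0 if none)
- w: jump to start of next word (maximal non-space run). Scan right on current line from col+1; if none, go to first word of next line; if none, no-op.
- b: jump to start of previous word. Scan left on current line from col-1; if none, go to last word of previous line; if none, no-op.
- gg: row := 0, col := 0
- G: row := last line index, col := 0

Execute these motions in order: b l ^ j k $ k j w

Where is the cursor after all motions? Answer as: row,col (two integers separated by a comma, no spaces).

Answer: 2,0

Derivation:
After 1 (b): row=0 col=0 char='_'
After 2 (l): row=0 col=1 char='_'
After 3 (^): row=0 col=3 char='n'
After 4 (j): row=1 col=3 char='_'
After 5 (k): row=0 col=3 char='n'
After 6 ($): row=0 col=21 char='t'
After 7 (k): row=0 col=21 char='t'
After 8 (j): row=1 col=13 char='t'
After 9 (w): row=2 col=0 char='r'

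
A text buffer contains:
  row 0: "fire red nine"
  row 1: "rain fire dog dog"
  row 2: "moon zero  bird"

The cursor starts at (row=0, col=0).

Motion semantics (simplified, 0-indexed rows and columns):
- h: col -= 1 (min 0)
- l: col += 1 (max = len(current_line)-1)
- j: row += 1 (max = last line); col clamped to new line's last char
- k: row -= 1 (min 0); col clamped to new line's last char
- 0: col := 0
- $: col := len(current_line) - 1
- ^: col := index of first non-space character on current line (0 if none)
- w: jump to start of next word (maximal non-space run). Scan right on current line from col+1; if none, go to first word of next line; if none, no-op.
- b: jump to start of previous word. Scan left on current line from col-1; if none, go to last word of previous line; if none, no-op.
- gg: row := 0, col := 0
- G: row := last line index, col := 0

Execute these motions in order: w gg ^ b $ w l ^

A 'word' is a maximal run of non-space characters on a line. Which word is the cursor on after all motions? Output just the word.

Answer: rain

Derivation:
After 1 (w): row=0 col=5 char='r'
After 2 (gg): row=0 col=0 char='f'
After 3 (^): row=0 col=0 char='f'
After 4 (b): row=0 col=0 char='f'
After 5 ($): row=0 col=12 char='e'
After 6 (w): row=1 col=0 char='r'
After 7 (l): row=1 col=1 char='a'
After 8 (^): row=1 col=0 char='r'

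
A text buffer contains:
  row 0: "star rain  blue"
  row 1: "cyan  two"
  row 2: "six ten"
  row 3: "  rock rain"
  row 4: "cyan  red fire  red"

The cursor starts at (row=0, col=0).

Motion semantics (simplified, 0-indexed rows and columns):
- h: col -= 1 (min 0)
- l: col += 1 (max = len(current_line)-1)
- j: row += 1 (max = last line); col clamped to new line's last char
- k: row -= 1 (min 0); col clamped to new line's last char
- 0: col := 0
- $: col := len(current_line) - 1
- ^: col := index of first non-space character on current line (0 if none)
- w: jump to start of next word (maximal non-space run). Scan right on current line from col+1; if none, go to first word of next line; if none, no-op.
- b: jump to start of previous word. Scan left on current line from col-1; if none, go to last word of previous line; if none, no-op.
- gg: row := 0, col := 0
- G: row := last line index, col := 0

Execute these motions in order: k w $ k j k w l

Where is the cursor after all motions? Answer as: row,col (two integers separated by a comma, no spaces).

Answer: 0,12

Derivation:
After 1 (k): row=0 col=0 char='s'
After 2 (w): row=0 col=5 char='r'
After 3 ($): row=0 col=14 char='e'
After 4 (k): row=0 col=14 char='e'
After 5 (j): row=1 col=8 char='o'
After 6 (k): row=0 col=8 char='n'
After 7 (w): row=0 col=11 char='b'
After 8 (l): row=0 col=12 char='l'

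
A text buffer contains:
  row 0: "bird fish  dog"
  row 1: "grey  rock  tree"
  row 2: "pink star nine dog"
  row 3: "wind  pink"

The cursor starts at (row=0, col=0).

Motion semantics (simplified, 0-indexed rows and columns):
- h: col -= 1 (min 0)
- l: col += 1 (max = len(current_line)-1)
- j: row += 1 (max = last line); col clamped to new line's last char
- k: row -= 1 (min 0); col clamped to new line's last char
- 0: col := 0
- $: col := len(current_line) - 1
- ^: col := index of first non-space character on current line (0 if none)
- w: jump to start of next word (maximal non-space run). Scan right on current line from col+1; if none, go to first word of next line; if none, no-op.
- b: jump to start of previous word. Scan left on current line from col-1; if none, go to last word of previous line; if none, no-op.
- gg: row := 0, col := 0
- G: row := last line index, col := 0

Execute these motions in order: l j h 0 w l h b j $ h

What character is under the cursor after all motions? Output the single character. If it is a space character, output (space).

After 1 (l): row=0 col=1 char='i'
After 2 (j): row=1 col=1 char='r'
After 3 (h): row=1 col=0 char='g'
After 4 (0): row=1 col=0 char='g'
After 5 (w): row=1 col=6 char='r'
After 6 (l): row=1 col=7 char='o'
After 7 (h): row=1 col=6 char='r'
After 8 (b): row=1 col=0 char='g'
After 9 (j): row=2 col=0 char='p'
After 10 ($): row=2 col=17 char='g'
After 11 (h): row=2 col=16 char='o'

Answer: o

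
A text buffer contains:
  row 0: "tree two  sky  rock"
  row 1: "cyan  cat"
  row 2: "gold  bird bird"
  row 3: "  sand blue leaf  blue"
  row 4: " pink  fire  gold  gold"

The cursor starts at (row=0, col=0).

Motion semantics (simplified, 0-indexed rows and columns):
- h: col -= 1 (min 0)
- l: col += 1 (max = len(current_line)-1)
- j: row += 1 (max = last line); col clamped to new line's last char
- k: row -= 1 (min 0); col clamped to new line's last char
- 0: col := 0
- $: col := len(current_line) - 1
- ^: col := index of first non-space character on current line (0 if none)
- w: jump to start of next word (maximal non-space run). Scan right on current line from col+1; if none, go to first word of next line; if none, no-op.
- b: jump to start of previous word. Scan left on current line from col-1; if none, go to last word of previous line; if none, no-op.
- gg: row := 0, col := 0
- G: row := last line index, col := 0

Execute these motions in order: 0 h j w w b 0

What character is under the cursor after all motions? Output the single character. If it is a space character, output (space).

After 1 (0): row=0 col=0 char='t'
After 2 (h): row=0 col=0 char='t'
After 3 (j): row=1 col=0 char='c'
After 4 (w): row=1 col=6 char='c'
After 5 (w): row=2 col=0 char='g'
After 6 (b): row=1 col=6 char='c'
After 7 (0): row=1 col=0 char='c'

Answer: c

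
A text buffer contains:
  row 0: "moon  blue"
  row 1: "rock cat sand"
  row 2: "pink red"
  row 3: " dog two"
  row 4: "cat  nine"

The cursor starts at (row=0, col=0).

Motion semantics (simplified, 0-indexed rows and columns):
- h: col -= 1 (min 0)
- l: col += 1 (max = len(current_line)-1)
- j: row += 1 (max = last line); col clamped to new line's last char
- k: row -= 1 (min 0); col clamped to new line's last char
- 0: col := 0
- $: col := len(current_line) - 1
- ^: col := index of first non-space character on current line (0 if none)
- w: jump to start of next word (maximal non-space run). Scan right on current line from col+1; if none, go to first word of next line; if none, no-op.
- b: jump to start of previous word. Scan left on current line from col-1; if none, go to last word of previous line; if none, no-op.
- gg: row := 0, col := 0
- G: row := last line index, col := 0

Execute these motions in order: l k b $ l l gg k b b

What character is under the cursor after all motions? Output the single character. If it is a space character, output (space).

Answer: m

Derivation:
After 1 (l): row=0 col=1 char='o'
After 2 (k): row=0 col=1 char='o'
After 3 (b): row=0 col=0 char='m'
After 4 ($): row=0 col=9 char='e'
After 5 (l): row=0 col=9 char='e'
After 6 (l): row=0 col=9 char='e'
After 7 (gg): row=0 col=0 char='m'
After 8 (k): row=0 col=0 char='m'
After 9 (b): row=0 col=0 char='m'
After 10 (b): row=0 col=0 char='m'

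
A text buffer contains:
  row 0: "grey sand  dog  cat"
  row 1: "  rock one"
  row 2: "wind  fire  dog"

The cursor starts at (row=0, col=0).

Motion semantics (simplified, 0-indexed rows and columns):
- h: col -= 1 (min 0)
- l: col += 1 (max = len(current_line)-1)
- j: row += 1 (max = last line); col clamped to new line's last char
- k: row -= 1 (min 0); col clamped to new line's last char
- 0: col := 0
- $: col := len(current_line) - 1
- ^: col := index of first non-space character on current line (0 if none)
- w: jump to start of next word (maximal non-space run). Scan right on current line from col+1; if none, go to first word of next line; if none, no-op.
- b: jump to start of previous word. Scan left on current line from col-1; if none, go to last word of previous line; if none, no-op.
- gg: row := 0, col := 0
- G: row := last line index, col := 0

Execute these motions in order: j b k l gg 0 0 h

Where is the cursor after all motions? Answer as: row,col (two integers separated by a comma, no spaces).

After 1 (j): row=1 col=0 char='_'
After 2 (b): row=0 col=16 char='c'
After 3 (k): row=0 col=16 char='c'
After 4 (l): row=0 col=17 char='a'
After 5 (gg): row=0 col=0 char='g'
After 6 (0): row=0 col=0 char='g'
After 7 (0): row=0 col=0 char='g'
After 8 (h): row=0 col=0 char='g'

Answer: 0,0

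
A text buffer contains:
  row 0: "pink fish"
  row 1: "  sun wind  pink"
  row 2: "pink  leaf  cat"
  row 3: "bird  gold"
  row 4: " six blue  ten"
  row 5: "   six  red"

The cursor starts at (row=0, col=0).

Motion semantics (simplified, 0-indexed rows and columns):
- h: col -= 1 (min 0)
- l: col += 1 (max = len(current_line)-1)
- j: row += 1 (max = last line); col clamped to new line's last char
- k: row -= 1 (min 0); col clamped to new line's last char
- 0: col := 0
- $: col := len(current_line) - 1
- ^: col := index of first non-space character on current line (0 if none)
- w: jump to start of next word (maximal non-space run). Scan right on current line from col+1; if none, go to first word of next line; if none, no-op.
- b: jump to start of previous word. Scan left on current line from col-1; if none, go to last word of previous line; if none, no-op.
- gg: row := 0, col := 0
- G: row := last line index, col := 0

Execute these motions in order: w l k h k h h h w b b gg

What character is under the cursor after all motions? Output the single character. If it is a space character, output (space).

Answer: p

Derivation:
After 1 (w): row=0 col=5 char='f'
After 2 (l): row=0 col=6 char='i'
After 3 (k): row=0 col=6 char='i'
After 4 (h): row=0 col=5 char='f'
After 5 (k): row=0 col=5 char='f'
After 6 (h): row=0 col=4 char='_'
After 7 (h): row=0 col=3 char='k'
After 8 (h): row=0 col=2 char='n'
After 9 (w): row=0 col=5 char='f'
After 10 (b): row=0 col=0 char='p'
After 11 (b): row=0 col=0 char='p'
After 12 (gg): row=0 col=0 char='p'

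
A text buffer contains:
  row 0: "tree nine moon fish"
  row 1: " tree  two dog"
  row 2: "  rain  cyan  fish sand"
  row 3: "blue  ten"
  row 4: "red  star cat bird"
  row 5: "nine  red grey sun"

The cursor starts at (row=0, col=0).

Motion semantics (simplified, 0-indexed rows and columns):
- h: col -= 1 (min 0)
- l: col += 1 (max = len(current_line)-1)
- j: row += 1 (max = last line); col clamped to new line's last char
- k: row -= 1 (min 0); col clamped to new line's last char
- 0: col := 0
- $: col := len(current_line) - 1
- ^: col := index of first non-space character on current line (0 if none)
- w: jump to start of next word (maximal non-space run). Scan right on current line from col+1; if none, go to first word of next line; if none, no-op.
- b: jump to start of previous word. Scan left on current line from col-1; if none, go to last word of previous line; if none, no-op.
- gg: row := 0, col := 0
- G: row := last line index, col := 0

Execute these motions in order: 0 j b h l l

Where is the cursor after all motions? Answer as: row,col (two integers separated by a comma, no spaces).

Answer: 0,16

Derivation:
After 1 (0): row=0 col=0 char='t'
After 2 (j): row=1 col=0 char='_'
After 3 (b): row=0 col=15 char='f'
After 4 (h): row=0 col=14 char='_'
After 5 (l): row=0 col=15 char='f'
After 6 (l): row=0 col=16 char='i'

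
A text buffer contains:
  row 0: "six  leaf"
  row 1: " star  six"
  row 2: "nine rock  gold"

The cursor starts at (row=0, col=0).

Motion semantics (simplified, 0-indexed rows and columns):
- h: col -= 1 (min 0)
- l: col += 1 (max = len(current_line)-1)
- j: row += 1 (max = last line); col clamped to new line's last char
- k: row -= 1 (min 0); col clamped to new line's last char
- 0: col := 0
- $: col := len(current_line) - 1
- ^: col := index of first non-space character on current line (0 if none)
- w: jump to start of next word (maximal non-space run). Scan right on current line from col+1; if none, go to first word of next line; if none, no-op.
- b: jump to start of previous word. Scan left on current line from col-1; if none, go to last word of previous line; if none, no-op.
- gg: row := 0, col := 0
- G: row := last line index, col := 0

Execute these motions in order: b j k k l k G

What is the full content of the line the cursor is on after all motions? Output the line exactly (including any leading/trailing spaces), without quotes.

After 1 (b): row=0 col=0 char='s'
After 2 (j): row=1 col=0 char='_'
After 3 (k): row=0 col=0 char='s'
After 4 (k): row=0 col=0 char='s'
After 5 (l): row=0 col=1 char='i'
After 6 (k): row=0 col=1 char='i'
After 7 (G): row=2 col=0 char='n'

Answer: nine rock  gold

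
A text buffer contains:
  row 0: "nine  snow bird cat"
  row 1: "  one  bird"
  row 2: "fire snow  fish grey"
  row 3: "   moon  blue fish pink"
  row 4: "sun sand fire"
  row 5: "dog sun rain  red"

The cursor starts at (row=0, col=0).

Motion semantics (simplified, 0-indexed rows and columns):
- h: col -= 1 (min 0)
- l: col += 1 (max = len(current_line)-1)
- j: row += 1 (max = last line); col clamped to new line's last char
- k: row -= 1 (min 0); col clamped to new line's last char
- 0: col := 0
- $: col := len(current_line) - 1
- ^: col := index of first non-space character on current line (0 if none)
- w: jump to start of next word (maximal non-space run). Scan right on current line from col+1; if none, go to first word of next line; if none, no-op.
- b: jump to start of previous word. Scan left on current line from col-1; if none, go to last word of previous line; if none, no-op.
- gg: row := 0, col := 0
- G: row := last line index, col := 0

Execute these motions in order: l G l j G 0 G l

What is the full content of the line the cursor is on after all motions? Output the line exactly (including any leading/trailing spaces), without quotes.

After 1 (l): row=0 col=1 char='i'
After 2 (G): row=5 col=0 char='d'
After 3 (l): row=5 col=1 char='o'
After 4 (j): row=5 col=1 char='o'
After 5 (G): row=5 col=0 char='d'
After 6 (0): row=5 col=0 char='d'
After 7 (G): row=5 col=0 char='d'
After 8 (l): row=5 col=1 char='o'

Answer: dog sun rain  red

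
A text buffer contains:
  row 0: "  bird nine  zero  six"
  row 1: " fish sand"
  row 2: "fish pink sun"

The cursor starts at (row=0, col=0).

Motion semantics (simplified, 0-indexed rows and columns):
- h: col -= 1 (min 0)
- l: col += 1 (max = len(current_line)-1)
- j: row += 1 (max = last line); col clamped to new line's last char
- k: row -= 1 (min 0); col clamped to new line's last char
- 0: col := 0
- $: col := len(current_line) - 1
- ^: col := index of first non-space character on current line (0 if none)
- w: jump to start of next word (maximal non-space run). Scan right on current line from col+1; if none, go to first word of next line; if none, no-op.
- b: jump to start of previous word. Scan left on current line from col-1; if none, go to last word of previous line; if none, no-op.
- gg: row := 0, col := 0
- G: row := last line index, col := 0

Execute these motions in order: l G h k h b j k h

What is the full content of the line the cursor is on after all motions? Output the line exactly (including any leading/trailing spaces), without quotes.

Answer:   bird nine  zero  six

Derivation:
After 1 (l): row=0 col=1 char='_'
After 2 (G): row=2 col=0 char='f'
After 3 (h): row=2 col=0 char='f'
After 4 (k): row=1 col=0 char='_'
After 5 (h): row=1 col=0 char='_'
After 6 (b): row=0 col=19 char='s'
After 7 (j): row=1 col=9 char='d'
After 8 (k): row=0 col=9 char='n'
After 9 (h): row=0 col=8 char='i'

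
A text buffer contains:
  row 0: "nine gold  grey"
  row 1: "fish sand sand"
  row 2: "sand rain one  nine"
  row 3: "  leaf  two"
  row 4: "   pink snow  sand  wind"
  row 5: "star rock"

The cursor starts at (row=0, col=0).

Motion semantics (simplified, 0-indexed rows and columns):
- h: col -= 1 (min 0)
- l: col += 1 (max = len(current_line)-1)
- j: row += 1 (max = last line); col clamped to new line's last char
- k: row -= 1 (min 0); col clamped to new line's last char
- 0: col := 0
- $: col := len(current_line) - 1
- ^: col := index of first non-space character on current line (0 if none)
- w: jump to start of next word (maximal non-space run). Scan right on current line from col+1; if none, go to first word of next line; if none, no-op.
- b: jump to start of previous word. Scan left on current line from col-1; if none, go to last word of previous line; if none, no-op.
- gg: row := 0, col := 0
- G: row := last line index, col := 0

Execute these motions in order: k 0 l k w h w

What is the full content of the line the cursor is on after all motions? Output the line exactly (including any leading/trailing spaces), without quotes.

Answer: nine gold  grey

Derivation:
After 1 (k): row=0 col=0 char='n'
After 2 (0): row=0 col=0 char='n'
After 3 (l): row=0 col=1 char='i'
After 4 (k): row=0 col=1 char='i'
After 5 (w): row=0 col=5 char='g'
After 6 (h): row=0 col=4 char='_'
After 7 (w): row=0 col=5 char='g'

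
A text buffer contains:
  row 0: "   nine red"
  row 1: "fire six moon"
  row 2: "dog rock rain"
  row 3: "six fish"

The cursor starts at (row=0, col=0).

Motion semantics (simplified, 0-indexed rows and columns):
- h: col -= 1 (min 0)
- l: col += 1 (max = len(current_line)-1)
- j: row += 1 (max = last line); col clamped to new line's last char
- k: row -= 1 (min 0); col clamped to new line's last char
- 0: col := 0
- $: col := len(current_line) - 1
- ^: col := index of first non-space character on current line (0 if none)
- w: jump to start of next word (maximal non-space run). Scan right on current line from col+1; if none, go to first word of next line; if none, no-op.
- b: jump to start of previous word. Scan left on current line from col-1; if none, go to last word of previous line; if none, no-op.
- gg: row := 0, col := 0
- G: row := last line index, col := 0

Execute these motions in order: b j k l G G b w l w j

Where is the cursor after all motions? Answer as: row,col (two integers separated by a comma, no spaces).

Answer: 3,4

Derivation:
After 1 (b): row=0 col=0 char='_'
After 2 (j): row=1 col=0 char='f'
After 3 (k): row=0 col=0 char='_'
After 4 (l): row=0 col=1 char='_'
After 5 (G): row=3 col=0 char='s'
After 6 (G): row=3 col=0 char='s'
After 7 (b): row=2 col=9 char='r'
After 8 (w): row=3 col=0 char='s'
After 9 (l): row=3 col=1 char='i'
After 10 (w): row=3 col=4 char='f'
After 11 (j): row=3 col=4 char='f'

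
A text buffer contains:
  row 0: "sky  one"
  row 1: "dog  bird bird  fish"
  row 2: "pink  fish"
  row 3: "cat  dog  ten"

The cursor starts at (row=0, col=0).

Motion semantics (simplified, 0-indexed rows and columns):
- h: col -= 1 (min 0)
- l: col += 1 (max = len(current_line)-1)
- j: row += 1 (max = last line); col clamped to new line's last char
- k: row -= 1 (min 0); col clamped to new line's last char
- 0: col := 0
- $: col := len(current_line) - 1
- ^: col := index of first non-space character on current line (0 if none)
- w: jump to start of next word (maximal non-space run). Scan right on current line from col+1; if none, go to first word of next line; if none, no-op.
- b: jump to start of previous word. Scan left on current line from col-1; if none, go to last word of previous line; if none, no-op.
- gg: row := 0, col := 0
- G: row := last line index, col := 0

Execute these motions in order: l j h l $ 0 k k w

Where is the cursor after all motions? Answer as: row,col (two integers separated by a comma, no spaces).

After 1 (l): row=0 col=1 char='k'
After 2 (j): row=1 col=1 char='o'
After 3 (h): row=1 col=0 char='d'
After 4 (l): row=1 col=1 char='o'
After 5 ($): row=1 col=19 char='h'
After 6 (0): row=1 col=0 char='d'
After 7 (k): row=0 col=0 char='s'
After 8 (k): row=0 col=0 char='s'
After 9 (w): row=0 col=5 char='o'

Answer: 0,5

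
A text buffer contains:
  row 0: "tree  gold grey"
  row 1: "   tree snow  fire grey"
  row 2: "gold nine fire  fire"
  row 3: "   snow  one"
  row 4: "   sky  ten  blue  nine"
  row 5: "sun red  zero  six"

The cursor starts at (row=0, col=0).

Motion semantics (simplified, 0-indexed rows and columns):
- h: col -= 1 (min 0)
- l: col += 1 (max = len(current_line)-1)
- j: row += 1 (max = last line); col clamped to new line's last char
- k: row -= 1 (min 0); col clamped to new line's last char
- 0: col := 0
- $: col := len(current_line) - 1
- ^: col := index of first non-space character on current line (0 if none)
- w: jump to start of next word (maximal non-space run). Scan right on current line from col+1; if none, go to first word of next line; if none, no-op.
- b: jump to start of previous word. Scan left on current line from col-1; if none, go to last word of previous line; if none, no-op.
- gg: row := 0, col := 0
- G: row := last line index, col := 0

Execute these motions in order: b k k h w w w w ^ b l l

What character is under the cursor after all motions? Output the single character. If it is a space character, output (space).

After 1 (b): row=0 col=0 char='t'
After 2 (k): row=0 col=0 char='t'
After 3 (k): row=0 col=0 char='t'
After 4 (h): row=0 col=0 char='t'
After 5 (w): row=0 col=6 char='g'
After 6 (w): row=0 col=11 char='g'
After 7 (w): row=1 col=3 char='t'
After 8 (w): row=1 col=8 char='s'
After 9 (^): row=1 col=3 char='t'
After 10 (b): row=0 col=11 char='g'
After 11 (l): row=0 col=12 char='r'
After 12 (l): row=0 col=13 char='e'

Answer: e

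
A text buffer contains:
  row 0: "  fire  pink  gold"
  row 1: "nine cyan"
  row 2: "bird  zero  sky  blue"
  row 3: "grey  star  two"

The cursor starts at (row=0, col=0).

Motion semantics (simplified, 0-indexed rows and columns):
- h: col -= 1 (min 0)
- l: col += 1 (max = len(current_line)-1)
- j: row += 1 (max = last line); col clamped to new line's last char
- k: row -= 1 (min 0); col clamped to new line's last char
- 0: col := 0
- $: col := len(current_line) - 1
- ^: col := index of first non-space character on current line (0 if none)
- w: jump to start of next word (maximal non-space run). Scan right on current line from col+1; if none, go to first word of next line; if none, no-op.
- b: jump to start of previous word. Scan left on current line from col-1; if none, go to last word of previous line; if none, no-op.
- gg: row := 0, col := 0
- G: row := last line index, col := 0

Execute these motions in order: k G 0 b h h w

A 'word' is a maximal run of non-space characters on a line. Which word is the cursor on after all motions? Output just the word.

After 1 (k): row=0 col=0 char='_'
After 2 (G): row=3 col=0 char='g'
After 3 (0): row=3 col=0 char='g'
After 4 (b): row=2 col=17 char='b'
After 5 (h): row=2 col=16 char='_'
After 6 (h): row=2 col=15 char='_'
After 7 (w): row=2 col=17 char='b'

Answer: blue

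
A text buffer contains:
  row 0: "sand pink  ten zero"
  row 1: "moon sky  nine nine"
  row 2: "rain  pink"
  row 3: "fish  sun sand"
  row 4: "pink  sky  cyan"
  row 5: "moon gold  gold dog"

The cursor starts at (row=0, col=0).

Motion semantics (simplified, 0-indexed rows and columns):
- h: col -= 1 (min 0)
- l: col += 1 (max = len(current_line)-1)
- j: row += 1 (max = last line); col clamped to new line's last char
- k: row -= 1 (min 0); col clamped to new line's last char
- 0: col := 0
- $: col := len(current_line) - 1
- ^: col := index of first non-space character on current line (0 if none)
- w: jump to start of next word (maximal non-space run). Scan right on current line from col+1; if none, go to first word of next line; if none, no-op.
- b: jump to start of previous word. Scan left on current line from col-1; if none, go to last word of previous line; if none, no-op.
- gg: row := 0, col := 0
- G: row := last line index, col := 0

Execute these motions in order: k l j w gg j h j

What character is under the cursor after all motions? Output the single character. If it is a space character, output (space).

After 1 (k): row=0 col=0 char='s'
After 2 (l): row=0 col=1 char='a'
After 3 (j): row=1 col=1 char='o'
After 4 (w): row=1 col=5 char='s'
After 5 (gg): row=0 col=0 char='s'
After 6 (j): row=1 col=0 char='m'
After 7 (h): row=1 col=0 char='m'
After 8 (j): row=2 col=0 char='r'

Answer: r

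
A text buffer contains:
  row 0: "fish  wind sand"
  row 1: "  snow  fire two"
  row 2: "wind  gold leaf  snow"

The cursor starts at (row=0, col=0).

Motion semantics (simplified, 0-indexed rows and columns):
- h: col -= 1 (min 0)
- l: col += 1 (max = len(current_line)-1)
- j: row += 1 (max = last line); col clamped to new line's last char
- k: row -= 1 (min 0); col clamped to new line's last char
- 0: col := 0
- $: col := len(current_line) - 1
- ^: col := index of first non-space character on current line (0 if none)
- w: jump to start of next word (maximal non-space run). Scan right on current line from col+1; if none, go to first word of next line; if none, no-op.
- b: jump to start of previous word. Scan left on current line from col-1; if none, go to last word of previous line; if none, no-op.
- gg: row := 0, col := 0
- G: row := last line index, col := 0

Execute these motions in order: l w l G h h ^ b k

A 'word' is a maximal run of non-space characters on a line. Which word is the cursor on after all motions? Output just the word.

After 1 (l): row=0 col=1 char='i'
After 2 (w): row=0 col=6 char='w'
After 3 (l): row=0 col=7 char='i'
After 4 (G): row=2 col=0 char='w'
After 5 (h): row=2 col=0 char='w'
After 6 (h): row=2 col=0 char='w'
After 7 (^): row=2 col=0 char='w'
After 8 (b): row=1 col=13 char='t'
After 9 (k): row=0 col=13 char='n'

Answer: sand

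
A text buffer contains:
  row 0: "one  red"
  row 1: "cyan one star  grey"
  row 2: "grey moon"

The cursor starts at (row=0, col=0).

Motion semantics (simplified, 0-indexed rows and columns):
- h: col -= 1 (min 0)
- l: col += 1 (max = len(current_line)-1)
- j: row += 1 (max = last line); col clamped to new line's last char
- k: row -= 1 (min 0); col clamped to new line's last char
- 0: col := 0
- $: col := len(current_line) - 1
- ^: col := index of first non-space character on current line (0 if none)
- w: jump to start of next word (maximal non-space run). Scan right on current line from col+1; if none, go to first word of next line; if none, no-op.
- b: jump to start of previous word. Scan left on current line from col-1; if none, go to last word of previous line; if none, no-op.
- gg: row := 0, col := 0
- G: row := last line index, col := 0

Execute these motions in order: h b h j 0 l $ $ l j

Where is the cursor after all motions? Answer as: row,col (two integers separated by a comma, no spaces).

Answer: 2,8

Derivation:
After 1 (h): row=0 col=0 char='o'
After 2 (b): row=0 col=0 char='o'
After 3 (h): row=0 col=0 char='o'
After 4 (j): row=1 col=0 char='c'
After 5 (0): row=1 col=0 char='c'
After 6 (l): row=1 col=1 char='y'
After 7 ($): row=1 col=18 char='y'
After 8 ($): row=1 col=18 char='y'
After 9 (l): row=1 col=18 char='y'
After 10 (j): row=2 col=8 char='n'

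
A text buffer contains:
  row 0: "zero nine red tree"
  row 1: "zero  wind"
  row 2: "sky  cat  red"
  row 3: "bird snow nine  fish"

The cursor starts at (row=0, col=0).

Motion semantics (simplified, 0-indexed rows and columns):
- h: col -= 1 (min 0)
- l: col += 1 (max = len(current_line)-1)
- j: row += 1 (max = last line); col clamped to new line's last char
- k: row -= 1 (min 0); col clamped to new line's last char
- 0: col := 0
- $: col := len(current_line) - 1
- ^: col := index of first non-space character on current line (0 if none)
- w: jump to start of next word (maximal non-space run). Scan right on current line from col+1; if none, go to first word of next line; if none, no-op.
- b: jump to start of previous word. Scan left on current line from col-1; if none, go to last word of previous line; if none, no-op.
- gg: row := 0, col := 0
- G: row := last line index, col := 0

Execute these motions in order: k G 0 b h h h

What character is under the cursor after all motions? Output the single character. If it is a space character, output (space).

After 1 (k): row=0 col=0 char='z'
After 2 (G): row=3 col=0 char='b'
After 3 (0): row=3 col=0 char='b'
After 4 (b): row=2 col=10 char='r'
After 5 (h): row=2 col=9 char='_'
After 6 (h): row=2 col=8 char='_'
After 7 (h): row=2 col=7 char='t'

Answer: t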